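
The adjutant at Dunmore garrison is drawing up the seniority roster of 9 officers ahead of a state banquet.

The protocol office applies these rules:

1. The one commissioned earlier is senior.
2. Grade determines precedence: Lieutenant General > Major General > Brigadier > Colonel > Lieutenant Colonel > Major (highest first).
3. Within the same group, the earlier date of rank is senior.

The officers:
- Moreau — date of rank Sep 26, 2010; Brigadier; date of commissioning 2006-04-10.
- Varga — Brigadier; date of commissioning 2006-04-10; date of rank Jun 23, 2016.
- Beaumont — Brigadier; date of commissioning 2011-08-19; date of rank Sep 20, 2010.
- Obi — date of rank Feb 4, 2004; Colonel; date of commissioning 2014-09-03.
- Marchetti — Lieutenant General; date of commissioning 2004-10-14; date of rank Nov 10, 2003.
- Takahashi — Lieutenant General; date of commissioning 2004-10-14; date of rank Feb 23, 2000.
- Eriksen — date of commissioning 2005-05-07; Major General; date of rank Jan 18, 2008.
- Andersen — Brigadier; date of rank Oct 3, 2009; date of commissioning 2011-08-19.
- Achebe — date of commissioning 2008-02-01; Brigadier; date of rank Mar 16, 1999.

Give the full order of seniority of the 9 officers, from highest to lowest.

By date of commissioning (earlier first): Takahashi and Marchetti (both 2004-10-14); then Eriksen (2005-05-07); then Moreau and Varga (both 2006-04-10); then Achebe (2008-02-01); then Andersen and Beaumont (both 2011-08-19); then Obi (2014-09-03).
Takahashi and Marchetti are each Lieutenant General, so the next rule applies.
Among Takahashi and Marchetti, by date of rank (earlier first): Takahashi (Feb 23, 2000) before Marchetti (Nov 10, 2003).
Moreau and Varga are each Brigadier, so the next rule applies.
Among Moreau and Varga, by date of rank (earlier first): Moreau (Sep 26, 2010) before Varga (Jun 23, 2016).
Andersen and Beaumont are each Brigadier, so the next rule applies.
Among Andersen and Beaumont, by date of rank (earlier first): Andersen (Oct 3, 2009) before Beaumont (Sep 20, 2010).
Full order: Takahashi, Marchetti, Eriksen, Moreau, Varga, Achebe, Andersen, Beaumont, Obi.

Takahashi, Marchetti, Eriksen, Moreau, Varga, Achebe, Andersen, Beaumont, Obi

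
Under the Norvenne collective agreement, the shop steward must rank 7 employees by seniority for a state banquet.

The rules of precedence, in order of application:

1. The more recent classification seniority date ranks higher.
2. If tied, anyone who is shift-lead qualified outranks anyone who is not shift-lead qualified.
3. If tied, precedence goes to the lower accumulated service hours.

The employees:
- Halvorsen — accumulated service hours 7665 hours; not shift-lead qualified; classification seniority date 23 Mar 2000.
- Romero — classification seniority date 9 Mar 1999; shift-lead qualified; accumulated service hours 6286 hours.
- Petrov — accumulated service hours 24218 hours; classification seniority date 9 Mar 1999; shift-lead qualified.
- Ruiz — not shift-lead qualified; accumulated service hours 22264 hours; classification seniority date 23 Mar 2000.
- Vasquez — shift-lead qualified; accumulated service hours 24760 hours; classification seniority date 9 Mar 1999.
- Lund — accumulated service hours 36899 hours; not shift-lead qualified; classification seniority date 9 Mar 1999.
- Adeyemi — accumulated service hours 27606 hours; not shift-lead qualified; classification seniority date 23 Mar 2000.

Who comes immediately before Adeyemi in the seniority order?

By classification seniority date (later first): Halvorsen, Ruiz and Adeyemi (each 23 Mar 2000); then Romero, Petrov, Vasquez and Lund (each 9 Mar 1999).
Halvorsen, Ruiz and Adeyemi are each not shift-lead qualified, so the next rule applies.
Among Halvorsen, Ruiz and Adeyemi, by accumulated service hours (lower first): Halvorsen (7665 hours) before Ruiz (22264 hours) before Adeyemi (27606 hours).
Among Romero, Petrov, Vasquez and Lund, shift-lead qualified before not shift-lead qualified: Romero, Petrov and Vasquez (shift-lead qualified) before Lund (not shift-lead qualified).
Among Romero, Petrov and Vasquez, by accumulated service hours (lower first): Romero (6286 hours) before Petrov (24218 hours) before Vasquez (24760 hours).
Order: Halvorsen, Ruiz, Adeyemi, Romero, Petrov, Vasquez, Lund.

Ruiz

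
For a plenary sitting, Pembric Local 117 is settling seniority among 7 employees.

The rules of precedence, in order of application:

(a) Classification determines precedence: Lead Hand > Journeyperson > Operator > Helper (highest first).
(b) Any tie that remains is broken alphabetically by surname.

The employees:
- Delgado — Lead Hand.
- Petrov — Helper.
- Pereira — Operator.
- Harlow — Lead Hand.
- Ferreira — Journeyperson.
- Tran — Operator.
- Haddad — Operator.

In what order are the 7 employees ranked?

Delgado, Harlow, Ferreira, Haddad, Pereira, Tran, Petrov

By classification: Delgado and Harlow (Lead Hand); then Ferreira (Journeyperson); then Haddad, Pereira and Tran (Operator); then Petrov (Helper).
Among Delgado and Harlow, alphabetically by surname: Delgado before Harlow.
Among Haddad, Pereira and Tran, alphabetically by surname: Haddad before Pereira before Tran.
Full order: Delgado, Harlow, Ferreira, Haddad, Pereira, Tran, Petrov.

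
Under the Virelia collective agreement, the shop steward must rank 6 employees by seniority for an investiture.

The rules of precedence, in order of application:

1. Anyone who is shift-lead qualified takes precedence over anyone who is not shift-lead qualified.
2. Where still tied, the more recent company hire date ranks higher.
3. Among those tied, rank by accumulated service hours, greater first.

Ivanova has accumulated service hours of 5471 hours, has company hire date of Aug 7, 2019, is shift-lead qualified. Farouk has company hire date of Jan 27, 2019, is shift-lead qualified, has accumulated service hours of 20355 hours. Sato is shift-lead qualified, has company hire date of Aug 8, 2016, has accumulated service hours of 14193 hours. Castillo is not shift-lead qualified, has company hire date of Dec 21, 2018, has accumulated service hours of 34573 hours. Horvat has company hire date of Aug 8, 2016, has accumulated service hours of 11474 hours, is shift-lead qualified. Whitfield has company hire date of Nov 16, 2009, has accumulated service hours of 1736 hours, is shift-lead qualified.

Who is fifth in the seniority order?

Whitfield

By the first rule: Ivanova, Farouk, Sato, Horvat and Whitfield (each shift-lead qualified); then Castillo (not shift-lead qualified).
Among Ivanova, Farouk, Sato, Horvat and Whitfield, by company hire date (later first): Ivanova (Aug 7, 2019) before Farouk (Jan 27, 2019) before Sato and Horvat (Aug 8, 2016) before Whitfield (Nov 16, 2009).
Among Sato and Horvat, by accumulated service hours (higher first): Sato (14193 hours) before Horvat (11474 hours).
Order: Ivanova, Farouk, Sato, Horvat, Whitfield, Castillo.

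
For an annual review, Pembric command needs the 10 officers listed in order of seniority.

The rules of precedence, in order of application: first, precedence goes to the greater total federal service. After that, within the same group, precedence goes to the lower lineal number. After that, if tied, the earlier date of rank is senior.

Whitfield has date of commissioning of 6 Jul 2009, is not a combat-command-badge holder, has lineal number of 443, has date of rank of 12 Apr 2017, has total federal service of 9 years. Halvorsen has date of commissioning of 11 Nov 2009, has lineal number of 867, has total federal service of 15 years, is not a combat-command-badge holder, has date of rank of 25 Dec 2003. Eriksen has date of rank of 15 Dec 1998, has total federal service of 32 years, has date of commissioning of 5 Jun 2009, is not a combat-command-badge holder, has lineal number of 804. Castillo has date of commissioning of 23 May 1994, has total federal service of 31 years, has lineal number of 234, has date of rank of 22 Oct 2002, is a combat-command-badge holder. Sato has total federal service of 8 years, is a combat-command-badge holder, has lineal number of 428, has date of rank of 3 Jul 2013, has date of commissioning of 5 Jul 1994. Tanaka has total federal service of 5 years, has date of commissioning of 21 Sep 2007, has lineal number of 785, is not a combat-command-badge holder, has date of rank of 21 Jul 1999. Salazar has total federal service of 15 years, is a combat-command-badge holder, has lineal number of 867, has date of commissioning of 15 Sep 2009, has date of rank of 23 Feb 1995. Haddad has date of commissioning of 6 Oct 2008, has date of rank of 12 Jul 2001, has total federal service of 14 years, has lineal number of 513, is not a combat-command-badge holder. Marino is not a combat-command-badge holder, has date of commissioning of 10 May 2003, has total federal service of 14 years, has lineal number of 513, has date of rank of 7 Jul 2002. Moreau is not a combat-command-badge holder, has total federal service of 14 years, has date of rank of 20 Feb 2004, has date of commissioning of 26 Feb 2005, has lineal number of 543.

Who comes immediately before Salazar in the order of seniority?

Castillo

By total federal service (higher first): Eriksen (32 years); then Castillo (31 years); then Salazar and Halvorsen (both 15 years); then Haddad, Marino and Moreau (each 14 years); then Whitfield (9 years); then Sato (8 years); then Tanaka (5 years).
Salazar and Halvorsen both have lineal number 867, so the next rule applies.
Among Salazar and Halvorsen, by date of rank (earlier first): Salazar (23 Feb 1995) before Halvorsen (25 Dec 2003).
Among Haddad, Marino and Moreau, by lineal number (lower first): Haddad and Marino (513) before Moreau (543).
Among Haddad and Marino, by date of rank (earlier first): Haddad (12 Jul 2001) before Marino (7 Jul 2002).
Order: Eriksen, Castillo, Salazar, Halvorsen, Haddad, Marino, Moreau, Whitfield, Sato, Tanaka.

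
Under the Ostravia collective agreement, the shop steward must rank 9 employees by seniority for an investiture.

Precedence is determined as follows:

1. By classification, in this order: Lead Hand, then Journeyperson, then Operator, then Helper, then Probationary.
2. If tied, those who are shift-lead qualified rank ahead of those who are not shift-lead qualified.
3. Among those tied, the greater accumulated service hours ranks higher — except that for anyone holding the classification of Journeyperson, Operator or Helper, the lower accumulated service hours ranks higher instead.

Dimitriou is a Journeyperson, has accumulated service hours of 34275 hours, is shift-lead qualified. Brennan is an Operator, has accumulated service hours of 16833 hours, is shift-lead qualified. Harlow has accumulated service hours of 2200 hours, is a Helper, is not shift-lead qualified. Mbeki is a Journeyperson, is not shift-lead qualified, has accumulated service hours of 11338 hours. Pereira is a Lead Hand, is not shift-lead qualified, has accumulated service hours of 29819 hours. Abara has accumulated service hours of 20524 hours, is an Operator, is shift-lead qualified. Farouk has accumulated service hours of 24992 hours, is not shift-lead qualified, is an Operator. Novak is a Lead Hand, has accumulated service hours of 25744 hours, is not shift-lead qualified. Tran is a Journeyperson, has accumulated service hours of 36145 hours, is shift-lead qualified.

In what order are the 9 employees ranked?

Pereira, Novak, Dimitriou, Tran, Mbeki, Brennan, Abara, Farouk, Harlow

By classification: Pereira and Novak (Lead Hand); then Dimitriou, Tran and Mbeki (Journeyperson); then Brennan, Abara and Farouk (Operator); then Harlow (Helper).
Pereira and Novak are each not shift-lead qualified, so the next rule applies.
Among Pereira and Novak, by accumulated service hours (higher first): Pereira (29819 hours) before Novak (25744 hours).
Among Dimitriou, Tran and Mbeki, shift-lead qualified before not shift-lead qualified: Dimitriou and Tran (shift-lead qualified) before Mbeki (not shift-lead qualified).
Among Dimitriou and Tran, by accumulated service hours (lower first) (reversed rule for this group): Dimitriou (34275 hours) before Tran (36145 hours).
Among Brennan, Abara and Farouk, shift-lead qualified before not shift-lead qualified: Brennan and Abara (shift-lead qualified) before Farouk (not shift-lead qualified).
Among Brennan and Abara, by accumulated service hours (lower first) (reversed rule for this group): Brennan (16833 hours) before Abara (20524 hours).
Full order: Pereira, Novak, Dimitriou, Tran, Mbeki, Brennan, Abara, Farouk, Harlow.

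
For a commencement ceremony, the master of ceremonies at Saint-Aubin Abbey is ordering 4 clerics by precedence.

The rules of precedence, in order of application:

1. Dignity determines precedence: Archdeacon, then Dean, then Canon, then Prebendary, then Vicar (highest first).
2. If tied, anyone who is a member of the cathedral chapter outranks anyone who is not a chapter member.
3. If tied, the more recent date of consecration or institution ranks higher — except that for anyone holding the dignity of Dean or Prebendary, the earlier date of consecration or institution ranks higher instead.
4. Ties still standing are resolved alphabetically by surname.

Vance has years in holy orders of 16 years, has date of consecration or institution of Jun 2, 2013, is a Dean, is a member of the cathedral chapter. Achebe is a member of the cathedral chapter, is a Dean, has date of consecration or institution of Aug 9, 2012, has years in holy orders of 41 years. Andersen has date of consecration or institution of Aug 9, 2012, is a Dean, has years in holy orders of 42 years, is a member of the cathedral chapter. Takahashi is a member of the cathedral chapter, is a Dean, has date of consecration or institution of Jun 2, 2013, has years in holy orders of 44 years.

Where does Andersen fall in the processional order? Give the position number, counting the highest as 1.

2

By dignity: Achebe, Andersen, Takahashi and Vance (Dean).
Achebe, Andersen, Takahashi and Vance are each a member of the cathedral chapter, so the next rule applies.
Among Achebe, Andersen, Takahashi and Vance, by date of consecration or institution (earlier first) (reversed rule for this group): Achebe and Andersen (Aug 9, 2012) before Takahashi and Vance (Jun 2, 2013).
Among Achebe and Andersen, alphabetically by surname: Achebe before Andersen.
Among Takahashi and Vance, alphabetically by surname: Takahashi before Vance.
Order: Achebe, Andersen, Takahashi, Vance. So position 2.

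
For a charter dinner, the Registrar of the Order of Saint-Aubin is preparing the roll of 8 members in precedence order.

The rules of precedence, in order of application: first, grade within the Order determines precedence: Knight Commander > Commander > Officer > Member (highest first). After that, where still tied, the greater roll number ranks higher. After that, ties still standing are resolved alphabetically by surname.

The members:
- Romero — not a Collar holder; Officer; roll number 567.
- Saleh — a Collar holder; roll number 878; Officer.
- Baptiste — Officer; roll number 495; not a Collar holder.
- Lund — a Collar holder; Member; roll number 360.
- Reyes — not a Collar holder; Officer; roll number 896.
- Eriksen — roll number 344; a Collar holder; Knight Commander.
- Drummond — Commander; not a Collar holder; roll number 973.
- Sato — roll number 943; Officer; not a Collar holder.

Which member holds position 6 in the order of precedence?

By grade within the Order: Eriksen (Knight Commander); then Drummond (Commander); then Sato, Reyes, Saleh, Romero and Baptiste (Officer); then Lund (Member).
Among Sato, Reyes, Saleh, Romero and Baptiste, by roll number (higher first): Sato (943) before Reyes (896) before Saleh (878) before Romero (567) before Baptiste (495).
Order: Eriksen, Drummond, Sato, Reyes, Saleh, Romero, Baptiste, Lund.

Romero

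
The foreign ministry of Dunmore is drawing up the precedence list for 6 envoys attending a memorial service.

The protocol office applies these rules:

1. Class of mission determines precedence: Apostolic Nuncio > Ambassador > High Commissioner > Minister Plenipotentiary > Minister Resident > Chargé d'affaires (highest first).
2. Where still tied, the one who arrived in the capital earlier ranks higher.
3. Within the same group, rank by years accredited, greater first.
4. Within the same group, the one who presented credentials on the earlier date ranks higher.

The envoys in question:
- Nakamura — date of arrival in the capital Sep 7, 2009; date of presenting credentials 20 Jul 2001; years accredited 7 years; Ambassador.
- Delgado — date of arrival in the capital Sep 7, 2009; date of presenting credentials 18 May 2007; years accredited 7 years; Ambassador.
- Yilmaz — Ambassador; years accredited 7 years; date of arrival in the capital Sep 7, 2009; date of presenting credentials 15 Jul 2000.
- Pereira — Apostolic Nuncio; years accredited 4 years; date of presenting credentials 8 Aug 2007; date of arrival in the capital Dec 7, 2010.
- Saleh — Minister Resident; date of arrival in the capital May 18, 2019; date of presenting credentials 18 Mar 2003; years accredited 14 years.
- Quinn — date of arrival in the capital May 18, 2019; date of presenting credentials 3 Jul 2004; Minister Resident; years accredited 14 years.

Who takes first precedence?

Pereira

By class of mission: Pereira (Apostolic Nuncio); then Yilmaz, Nakamura and Delgado (Ambassador); then Saleh and Quinn (Minister Resident).
Yilmaz, Nakamura and Delgado all have date of arrival in the capital Sep 7, 2009, so the next rule applies.
Yilmaz, Nakamura and Delgado all have years accredited 7 years, so the next rule applies.
Among Yilmaz, Nakamura and Delgado, by date of presenting credentials (earlier first): Yilmaz (15 Jul 2000) before Nakamura (20 Jul 2001) before Delgado (18 May 2007).
Saleh and Quinn both have date of arrival in the capital May 18, 2019, so the next rule applies.
Saleh and Quinn both have years accredited 14 years, so the next rule applies.
Among Saleh and Quinn, by date of presenting credentials (earlier first): Saleh (18 Mar 2003) before Quinn (3 Jul 2004).
Order: Pereira, Yilmaz, Nakamura, Delgado, Saleh, Quinn.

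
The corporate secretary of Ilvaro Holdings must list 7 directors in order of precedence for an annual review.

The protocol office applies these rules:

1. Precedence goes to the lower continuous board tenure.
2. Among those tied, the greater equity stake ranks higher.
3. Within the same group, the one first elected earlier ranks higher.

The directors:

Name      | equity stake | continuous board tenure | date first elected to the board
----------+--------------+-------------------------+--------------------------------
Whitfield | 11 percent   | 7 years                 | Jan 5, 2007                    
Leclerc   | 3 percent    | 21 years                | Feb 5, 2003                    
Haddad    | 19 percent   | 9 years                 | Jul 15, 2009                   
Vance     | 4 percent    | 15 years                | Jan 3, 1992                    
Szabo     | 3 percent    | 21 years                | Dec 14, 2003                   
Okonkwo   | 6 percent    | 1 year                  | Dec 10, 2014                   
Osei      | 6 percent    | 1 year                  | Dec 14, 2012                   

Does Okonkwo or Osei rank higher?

Osei

By continuous board tenure (lower first): Osei and Okonkwo (both 1 year); then Whitfield (7 years); then Haddad (9 years); then Vance (15 years); then Leclerc and Szabo (both 21 years).
Osei and Okonkwo both have equity stake 6 percent, so the next rule applies.
Among Osei and Okonkwo, by date first elected to the board (earlier first): Osei (Dec 14, 2012) before Okonkwo (Dec 10, 2014).
Leclerc and Szabo both have equity stake 3 percent, so the next rule applies.
Among Leclerc and Szabo, by date first elected to the board (earlier first): Leclerc (Feb 5, 2003) before Szabo (Dec 14, 2003).
So Osei takes precedence.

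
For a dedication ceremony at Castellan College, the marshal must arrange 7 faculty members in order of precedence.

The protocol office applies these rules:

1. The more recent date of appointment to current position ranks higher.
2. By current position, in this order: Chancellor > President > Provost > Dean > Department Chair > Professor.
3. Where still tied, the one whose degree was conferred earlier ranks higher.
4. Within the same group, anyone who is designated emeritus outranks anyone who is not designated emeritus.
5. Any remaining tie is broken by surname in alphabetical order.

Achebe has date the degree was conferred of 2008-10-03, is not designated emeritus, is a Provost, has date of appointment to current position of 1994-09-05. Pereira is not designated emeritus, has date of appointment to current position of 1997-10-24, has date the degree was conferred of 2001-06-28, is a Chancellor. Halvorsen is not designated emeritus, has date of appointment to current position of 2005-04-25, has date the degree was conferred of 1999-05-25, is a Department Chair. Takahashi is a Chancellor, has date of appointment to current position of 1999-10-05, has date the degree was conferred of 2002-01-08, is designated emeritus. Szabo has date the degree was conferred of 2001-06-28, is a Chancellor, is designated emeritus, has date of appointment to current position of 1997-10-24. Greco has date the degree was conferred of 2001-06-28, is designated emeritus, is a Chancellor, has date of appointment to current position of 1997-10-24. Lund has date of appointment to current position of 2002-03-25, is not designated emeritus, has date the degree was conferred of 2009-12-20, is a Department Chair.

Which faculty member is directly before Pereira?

Szabo

By date of appointment to current position (later first): Halvorsen (2005-04-25); then Lund (2002-03-25); then Takahashi (1999-10-05); then Greco, Szabo and Pereira (each 1997-10-24); then Achebe (1994-09-05).
Greco, Szabo and Pereira are each Chancellor, so the next rule applies.
Greco, Szabo and Pereira all have date the degree was conferred 2001-06-28, so the next rule applies.
Among Greco, Szabo and Pereira, designated emeritus before not designated emeritus: Greco and Szabo (designated emeritus) before Pereira (not designated emeritus).
Among Greco and Szabo, alphabetically by surname: Greco before Szabo.
Order: Halvorsen, Lund, Takahashi, Greco, Szabo, Pereira, Achebe.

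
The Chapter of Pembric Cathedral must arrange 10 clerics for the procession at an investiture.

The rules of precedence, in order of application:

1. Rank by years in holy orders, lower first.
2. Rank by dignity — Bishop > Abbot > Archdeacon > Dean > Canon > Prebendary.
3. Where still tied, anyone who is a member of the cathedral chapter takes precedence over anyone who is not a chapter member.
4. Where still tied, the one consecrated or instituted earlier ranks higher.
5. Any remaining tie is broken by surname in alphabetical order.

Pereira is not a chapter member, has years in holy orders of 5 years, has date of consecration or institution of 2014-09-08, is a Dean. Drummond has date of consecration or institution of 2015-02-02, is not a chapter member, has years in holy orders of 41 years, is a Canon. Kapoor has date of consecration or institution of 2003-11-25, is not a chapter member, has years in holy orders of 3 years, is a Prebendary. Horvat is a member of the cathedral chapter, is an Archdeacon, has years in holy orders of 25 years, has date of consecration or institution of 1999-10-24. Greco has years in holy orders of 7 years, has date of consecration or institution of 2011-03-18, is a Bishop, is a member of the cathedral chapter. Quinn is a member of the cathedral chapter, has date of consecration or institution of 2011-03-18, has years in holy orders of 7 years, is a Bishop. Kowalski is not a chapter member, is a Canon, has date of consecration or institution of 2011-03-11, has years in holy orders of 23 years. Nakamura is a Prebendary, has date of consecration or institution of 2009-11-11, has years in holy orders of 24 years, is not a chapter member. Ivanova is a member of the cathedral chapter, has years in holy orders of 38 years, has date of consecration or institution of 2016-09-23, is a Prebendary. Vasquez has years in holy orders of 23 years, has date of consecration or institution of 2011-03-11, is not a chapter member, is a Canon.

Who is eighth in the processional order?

Horvat

By years in holy orders (lower first): Kapoor (3 years); then Pereira (5 years); then Greco and Quinn (both 7 years); then Kowalski and Vasquez (both 23 years); then Nakamura (24 years); then Horvat (25 years); then Ivanova (38 years); then Drummond (41 years).
Greco and Quinn are each Bishop, so the next rule applies.
Greco and Quinn are each a member of the cathedral chapter, so the next rule applies.
Greco and Quinn both have date of consecration or institution 2011-03-18, so the next rule applies.
Among Greco and Quinn, alphabetically by surname: Greco before Quinn.
Kowalski and Vasquez are each Canon, so the next rule applies.
Kowalski and Vasquez are each not a chapter member, so the next rule applies.
Kowalski and Vasquez both have date of consecration or institution 2011-03-11, so the next rule applies.
Among Kowalski and Vasquez, alphabetically by surname: Kowalski before Vasquez.
Order: Kapoor, Pereira, Greco, Quinn, Kowalski, Vasquez, Nakamura, Horvat, Ivanova, Drummond.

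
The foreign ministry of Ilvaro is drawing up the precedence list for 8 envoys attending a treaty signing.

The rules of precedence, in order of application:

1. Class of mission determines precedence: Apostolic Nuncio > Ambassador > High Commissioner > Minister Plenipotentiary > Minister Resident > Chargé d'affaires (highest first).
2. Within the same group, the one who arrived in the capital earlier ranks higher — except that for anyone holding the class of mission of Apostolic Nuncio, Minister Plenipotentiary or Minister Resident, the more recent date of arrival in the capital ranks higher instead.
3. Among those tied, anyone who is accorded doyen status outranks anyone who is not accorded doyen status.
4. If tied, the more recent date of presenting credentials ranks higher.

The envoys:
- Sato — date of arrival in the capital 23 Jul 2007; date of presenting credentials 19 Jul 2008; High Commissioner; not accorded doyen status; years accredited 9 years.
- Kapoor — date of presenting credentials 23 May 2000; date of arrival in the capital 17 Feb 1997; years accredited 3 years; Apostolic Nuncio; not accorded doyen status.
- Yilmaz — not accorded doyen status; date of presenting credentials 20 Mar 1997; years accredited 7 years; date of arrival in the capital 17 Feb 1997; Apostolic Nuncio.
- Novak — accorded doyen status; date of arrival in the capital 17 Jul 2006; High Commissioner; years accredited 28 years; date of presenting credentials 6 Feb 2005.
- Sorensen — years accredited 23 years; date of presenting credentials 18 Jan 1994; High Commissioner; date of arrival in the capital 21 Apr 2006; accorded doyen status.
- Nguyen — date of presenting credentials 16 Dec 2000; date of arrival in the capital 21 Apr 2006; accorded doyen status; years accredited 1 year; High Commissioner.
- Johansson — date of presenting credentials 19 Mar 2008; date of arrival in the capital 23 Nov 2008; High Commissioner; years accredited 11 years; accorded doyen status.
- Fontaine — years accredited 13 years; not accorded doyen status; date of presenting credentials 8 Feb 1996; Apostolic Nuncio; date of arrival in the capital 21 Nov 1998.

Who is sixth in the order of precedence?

Novak

By class of mission: Fontaine, Kapoor and Yilmaz (Apostolic Nuncio); then Nguyen, Sorensen, Novak, Sato and Johansson (High Commissioner).
Among Fontaine, Kapoor and Yilmaz, by date of arrival in the capital (later first) (reversed rule for this group): Fontaine (21 Nov 1998) before Kapoor and Yilmaz (17 Feb 1997).
Kapoor and Yilmaz are each not accorded doyen status, so the next rule applies.
Among Kapoor and Yilmaz, by date of presenting credentials (later first): Kapoor (23 May 2000) before Yilmaz (20 Mar 1997).
Among Nguyen, Sorensen, Novak, Sato and Johansson, by date of arrival in the capital (earlier first): Nguyen and Sorensen (21 Apr 2006) before Novak (17 Jul 2006) before Sato (23 Jul 2007) before Johansson (23 Nov 2008).
Nguyen and Sorensen are each accorded doyen status, so the next rule applies.
Among Nguyen and Sorensen, by date of presenting credentials (later first): Nguyen (16 Dec 2000) before Sorensen (18 Jan 1994).
Order: Fontaine, Kapoor, Yilmaz, Nguyen, Sorensen, Novak, Sato, Johansson.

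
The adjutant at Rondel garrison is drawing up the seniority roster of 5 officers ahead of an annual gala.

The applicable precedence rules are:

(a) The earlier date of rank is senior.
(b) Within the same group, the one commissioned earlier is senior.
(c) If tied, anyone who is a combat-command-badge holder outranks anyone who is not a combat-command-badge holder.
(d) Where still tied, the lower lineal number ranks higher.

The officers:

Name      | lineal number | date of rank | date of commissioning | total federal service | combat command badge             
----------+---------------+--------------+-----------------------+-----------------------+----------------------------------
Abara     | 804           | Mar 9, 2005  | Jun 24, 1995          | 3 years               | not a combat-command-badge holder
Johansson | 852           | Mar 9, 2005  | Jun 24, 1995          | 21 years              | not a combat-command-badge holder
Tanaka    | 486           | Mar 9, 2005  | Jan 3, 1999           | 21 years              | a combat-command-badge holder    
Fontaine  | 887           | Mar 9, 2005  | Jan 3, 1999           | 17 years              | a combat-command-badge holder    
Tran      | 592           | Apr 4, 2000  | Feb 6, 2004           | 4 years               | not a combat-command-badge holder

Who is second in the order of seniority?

By date of rank (earlier first): Tran (Apr 4, 2000); then Abara, Johansson, Tanaka and Fontaine (each Mar 9, 2005).
Among Abara, Johansson, Tanaka and Fontaine, by date of commissioning (earlier first): Abara and Johansson (Jun 24, 1995) before Tanaka and Fontaine (Jan 3, 1999).
Abara and Johansson are each not a combat-command-badge holder, so the next rule applies.
Among Abara and Johansson, by lineal number (lower first): Abara (804) before Johansson (852).
Tanaka and Fontaine are each a combat-command-badge holder, so the next rule applies.
Among Tanaka and Fontaine, by lineal number (lower first): Tanaka (486) before Fontaine (887).
Order: Tran, Abara, Johansson, Tanaka, Fontaine.

Abara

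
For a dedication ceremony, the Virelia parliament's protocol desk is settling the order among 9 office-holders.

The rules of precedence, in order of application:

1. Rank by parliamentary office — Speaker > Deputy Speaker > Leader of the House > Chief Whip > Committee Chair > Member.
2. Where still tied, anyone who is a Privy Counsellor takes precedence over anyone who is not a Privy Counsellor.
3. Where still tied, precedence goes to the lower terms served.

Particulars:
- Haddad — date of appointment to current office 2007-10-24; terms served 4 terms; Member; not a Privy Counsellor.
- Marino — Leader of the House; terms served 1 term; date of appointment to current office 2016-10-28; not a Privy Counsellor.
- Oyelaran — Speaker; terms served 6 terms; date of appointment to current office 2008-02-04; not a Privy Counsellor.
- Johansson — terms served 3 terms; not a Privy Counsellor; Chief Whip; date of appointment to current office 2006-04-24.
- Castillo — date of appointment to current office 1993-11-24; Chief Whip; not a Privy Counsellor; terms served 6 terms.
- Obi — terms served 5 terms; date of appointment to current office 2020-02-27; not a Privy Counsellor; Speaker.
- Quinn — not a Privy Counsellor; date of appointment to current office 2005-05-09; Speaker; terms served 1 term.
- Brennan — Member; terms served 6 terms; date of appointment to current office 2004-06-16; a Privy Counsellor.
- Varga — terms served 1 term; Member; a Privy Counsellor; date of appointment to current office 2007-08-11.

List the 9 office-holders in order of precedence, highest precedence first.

By parliamentary office: Quinn, Obi and Oyelaran (Speaker); then Marino (Leader of the House); then Johansson and Castillo (Chief Whip); then Varga, Brennan and Haddad (Member).
Quinn, Obi and Oyelaran are each not a Privy Counsellor, so the next rule applies.
Among Quinn, Obi and Oyelaran, by terms served (lower first): Quinn (1 term) before Obi (5 terms) before Oyelaran (6 terms).
Johansson and Castillo are each not a Privy Counsellor, so the next rule applies.
Among Johansson and Castillo, by terms served (lower first): Johansson (3 terms) before Castillo (6 terms).
Among Varga, Brennan and Haddad, a Privy Counsellor before not a Privy Counsellor: Varga and Brennan (a Privy Counsellor) before Haddad (not a Privy Counsellor).
Among Varga and Brennan, by terms served (lower first): Varga (1 term) before Brennan (6 terms).
Full order: Quinn, Obi, Oyelaran, Marino, Johansson, Castillo, Varga, Brennan, Haddad.

Quinn, Obi, Oyelaran, Marino, Johansson, Castillo, Varga, Brennan, Haddad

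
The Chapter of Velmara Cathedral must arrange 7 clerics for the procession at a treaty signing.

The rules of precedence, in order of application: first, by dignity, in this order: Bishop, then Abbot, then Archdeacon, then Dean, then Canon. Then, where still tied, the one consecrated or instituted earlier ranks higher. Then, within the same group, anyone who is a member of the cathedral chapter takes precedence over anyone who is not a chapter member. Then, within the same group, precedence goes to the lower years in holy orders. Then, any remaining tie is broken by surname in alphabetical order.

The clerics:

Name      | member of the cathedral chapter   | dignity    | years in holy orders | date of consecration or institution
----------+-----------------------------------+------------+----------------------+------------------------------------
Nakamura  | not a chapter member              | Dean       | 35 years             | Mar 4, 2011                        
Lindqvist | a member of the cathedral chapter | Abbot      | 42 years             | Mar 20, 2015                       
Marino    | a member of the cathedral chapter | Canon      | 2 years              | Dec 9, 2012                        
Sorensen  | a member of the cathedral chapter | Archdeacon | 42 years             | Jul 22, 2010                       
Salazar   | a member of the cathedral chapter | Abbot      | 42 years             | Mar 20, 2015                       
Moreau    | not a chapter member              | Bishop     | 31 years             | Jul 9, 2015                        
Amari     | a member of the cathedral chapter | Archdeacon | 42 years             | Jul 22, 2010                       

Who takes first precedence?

By dignity: Moreau (Bishop); then Lindqvist and Salazar (Abbot); then Amari and Sorensen (Archdeacon); then Nakamura (Dean); then Marino (Canon).
Lindqvist and Salazar both have date of consecration or institution Mar 20, 2015, so the next rule applies.
Lindqvist and Salazar are each a member of the cathedral chapter, so the next rule applies.
Lindqvist and Salazar both have years in holy orders 42 years, so the next rule applies.
Among Lindqvist and Salazar, alphabetically by surname: Lindqvist before Salazar.
Amari and Sorensen both have date of consecration or institution Jul 22, 2010, so the next rule applies.
Amari and Sorensen are each a member of the cathedral chapter, so the next rule applies.
Amari and Sorensen both have years in holy orders 42 years, so the next rule applies.
Among Amari and Sorensen, alphabetically by surname: Amari before Sorensen.
Order: Moreau, Lindqvist, Salazar, Amari, Sorensen, Nakamura, Marino.

Moreau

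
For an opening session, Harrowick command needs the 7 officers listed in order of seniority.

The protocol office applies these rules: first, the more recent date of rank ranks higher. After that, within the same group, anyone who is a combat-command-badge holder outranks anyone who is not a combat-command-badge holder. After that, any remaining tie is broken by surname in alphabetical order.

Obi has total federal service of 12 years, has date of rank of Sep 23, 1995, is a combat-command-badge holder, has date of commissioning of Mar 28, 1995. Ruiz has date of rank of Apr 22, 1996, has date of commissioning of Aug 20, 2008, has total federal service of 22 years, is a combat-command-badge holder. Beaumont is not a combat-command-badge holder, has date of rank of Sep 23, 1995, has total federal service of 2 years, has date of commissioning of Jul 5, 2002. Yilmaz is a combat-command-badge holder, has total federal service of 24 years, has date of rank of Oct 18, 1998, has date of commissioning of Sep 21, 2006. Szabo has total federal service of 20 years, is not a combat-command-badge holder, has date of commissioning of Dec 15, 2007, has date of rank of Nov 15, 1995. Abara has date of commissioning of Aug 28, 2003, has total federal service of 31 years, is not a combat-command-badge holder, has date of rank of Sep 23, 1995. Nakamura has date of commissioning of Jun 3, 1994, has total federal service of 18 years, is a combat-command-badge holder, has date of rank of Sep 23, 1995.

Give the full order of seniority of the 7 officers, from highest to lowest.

By date of rank (later first): Yilmaz (Oct 18, 1998); then Ruiz (Apr 22, 1996); then Szabo (Nov 15, 1995); then Nakamura, Obi, Abara and Beaumont (each Sep 23, 1995).
Among Nakamura, Obi, Abara and Beaumont, a combat-command-badge holder before not a combat-command-badge holder: Nakamura and Obi (a combat-command-badge holder) before Abara and Beaumont (not a combat-command-badge holder).
Among Nakamura and Obi, alphabetically by surname: Nakamura before Obi.
Among Abara and Beaumont, alphabetically by surname: Abara before Beaumont.
Full order: Yilmaz, Ruiz, Szabo, Nakamura, Obi, Abara, Beaumont.

Yilmaz, Ruiz, Szabo, Nakamura, Obi, Abara, Beaumont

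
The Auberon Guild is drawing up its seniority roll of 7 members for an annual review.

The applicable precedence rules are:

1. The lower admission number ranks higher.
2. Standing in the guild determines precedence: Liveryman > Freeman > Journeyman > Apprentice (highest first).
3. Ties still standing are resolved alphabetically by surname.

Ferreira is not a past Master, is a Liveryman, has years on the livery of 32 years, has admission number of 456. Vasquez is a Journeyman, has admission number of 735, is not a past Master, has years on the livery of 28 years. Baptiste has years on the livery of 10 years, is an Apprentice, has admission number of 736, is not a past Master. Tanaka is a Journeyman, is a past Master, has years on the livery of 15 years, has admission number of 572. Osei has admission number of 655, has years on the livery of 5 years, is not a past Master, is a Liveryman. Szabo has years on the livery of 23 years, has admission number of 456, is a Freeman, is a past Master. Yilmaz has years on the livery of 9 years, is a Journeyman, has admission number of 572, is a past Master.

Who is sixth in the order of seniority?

Vasquez

By admission number (lower first): Ferreira and Szabo (both 456); then Tanaka and Yilmaz (both 572); then Osei (655); then Vasquez (735); then Baptiste (736).
Among Ferreira and Szabo, by standing in the guild: Ferreira (Liveryman) before Szabo (Freeman).
Tanaka and Yilmaz are each Journeyman, so the next rule applies.
Among Tanaka and Yilmaz, alphabetically by surname: Tanaka before Yilmaz.
Order: Ferreira, Szabo, Tanaka, Yilmaz, Osei, Vasquez, Baptiste.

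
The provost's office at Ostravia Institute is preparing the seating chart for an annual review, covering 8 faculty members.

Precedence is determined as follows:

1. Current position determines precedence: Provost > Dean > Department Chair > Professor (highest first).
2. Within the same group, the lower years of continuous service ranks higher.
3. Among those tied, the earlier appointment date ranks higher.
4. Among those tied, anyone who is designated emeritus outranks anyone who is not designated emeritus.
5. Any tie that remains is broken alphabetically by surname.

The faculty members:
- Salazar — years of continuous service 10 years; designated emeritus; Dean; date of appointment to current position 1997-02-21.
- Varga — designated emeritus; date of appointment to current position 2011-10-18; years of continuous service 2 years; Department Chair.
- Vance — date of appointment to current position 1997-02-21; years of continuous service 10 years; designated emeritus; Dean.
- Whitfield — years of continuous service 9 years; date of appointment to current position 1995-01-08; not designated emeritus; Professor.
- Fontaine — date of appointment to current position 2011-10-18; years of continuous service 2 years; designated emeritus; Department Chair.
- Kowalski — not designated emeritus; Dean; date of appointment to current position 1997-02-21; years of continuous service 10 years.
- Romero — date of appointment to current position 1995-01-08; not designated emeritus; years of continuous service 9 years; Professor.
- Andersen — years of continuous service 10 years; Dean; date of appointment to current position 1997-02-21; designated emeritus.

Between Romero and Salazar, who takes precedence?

Salazar

By current position: Andersen, Salazar, Vance and Kowalski (Dean); then Fontaine and Varga (Department Chair); then Romero and Whitfield (Professor).
Andersen, Salazar, Vance and Kowalski all have years of continuous service 10 years, so the next rule applies.
Andersen, Salazar, Vance and Kowalski all have date of appointment to current position 1997-02-21, so the next rule applies.
Among Andersen, Salazar, Vance and Kowalski, designated emeritus before not designated emeritus: Andersen, Salazar and Vance (designated emeritus) before Kowalski (not designated emeritus).
Among Andersen, Salazar and Vance, alphabetically by surname: Andersen before Salazar before Vance.
Fontaine and Varga both have years of continuous service 2 years, so the next rule applies.
Fontaine and Varga both have date of appointment to current position 2011-10-18, so the next rule applies.
Fontaine and Varga are each designated emeritus, so the next rule applies.
Among Fontaine and Varga, alphabetically by surname: Fontaine before Varga.
Romero and Whitfield both have years of continuous service 9 years, so the next rule applies.
Romero and Whitfield both have date of appointment to current position 1995-01-08, so the next rule applies.
Romero and Whitfield are each not designated emeritus, so the next rule applies.
Among Romero and Whitfield, alphabetically by surname: Romero before Whitfield.
So Salazar takes precedence.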